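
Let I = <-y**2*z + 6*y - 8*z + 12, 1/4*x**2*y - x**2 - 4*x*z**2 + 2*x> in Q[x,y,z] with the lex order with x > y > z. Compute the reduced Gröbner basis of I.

f_1 = -y**2*z + 6*y - 8*z + 12, LT = y**2*z.
f_2 = 1/4*x**2*y - x**2 - 4*x*z**2 + 2*x, LT = x**2*y.

S(f_1,f_2): lcm = x**2*y**2*z. S = 4*x**2*y*z - 6*x**2*y + 8*x**2*z - 12*x**2 + 16*x*y*z**3 - 8*x*y*z.
  leading term x**2*y*z: subtract (16*z)·f_2 from 4*x**2*y*z - 6*x**2*y + 8*x**2*z - 12*x**2 + 16*x*y*z**3 - 8*x*y*z → -6*x**2*y + 24*x**2*z - 12*x**2 + 16*x*y*z**3 - 8*x*y*z + 64*x*z**3 - 32*x*z
  leading term x**2*y: subtract (-24)·f_2 from -6*x**2*y + 24*x**2*z - 12*x**2 + 16*x*y*z**3 - 8*x*y*z + 64*x*z**3 - 32*x*z → 24*x**2*z - 36*x**2 + 16*x*y*z**3 - 8*x*y*z + 64*x*z**3 - 96*x*z**2 - 32*x*z + 48*x
  leading term x**2*z: no divisor's leading term divides it; move 24*x**2*z to the remainder.
  leading term x**2: no divisor's leading term divides it; move -36*x**2 to the remainder.
  leading term x*y*z**3: no divisor's leading term divides it; move 16*x*y*z**3 to the remainder.
  leading term x*y*z: no divisor's leading term divides it; move -8*x*y*z to the remainder.
  leading term x*z**3: no divisor's leading term divides it; move 64*x*z**3 to the remainder.
  leading term x*z**2: no divisor's leading term divides it; move -96*x*z**2 to the remainder.
  leading term x*z: no divisor's leading term divides it; move -32*x*z to the remainder.
  leading term x: no divisor's leading term divides it; move 48*x to the remainder.
  remainder 24*x**2*z - 36*x**2 + 16*x*y*z**3 - 8*x*y*z + 64*x*z**3 - 96*x*z**2 - 32*x*z + 48*x ≠ 0; add g_3 = 24*x**2*z - 36*x**2 + 16*x*y*z**3 - 8*x*y*z + 64*x*z**3 - 96*x*z**2 - 32*x*z + 48*x to the basis.

The other S-polynomials (S(f_1,g_3), S(f_2,g_3)) all reduce to 0 modulo the current basis, so we have a Gröbner basis.

G = {x**2*y - 4*x**2 - 16*x*z**2 + 8*x, x**2*z - 3/2*x**2 + 2/3*x*y*z**3 - 1/3*x*y*z + 8/3*x*z**3 - 4*x*z**2 - 4/3*x*z + 2*x, y**2*z - 6*y + 8*z - 12}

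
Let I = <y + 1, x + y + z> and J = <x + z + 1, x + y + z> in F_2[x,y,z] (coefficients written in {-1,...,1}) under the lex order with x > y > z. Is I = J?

Equality of ideals is decidable: compute both reduced Gröbner bases (unique for the ordering) and check whether they agree.
Buchberger on the first generating set:
f_1 = y + 1, LT = y.
f_2 = x + y + z, LT = x.

The S-polynomials (S(f_1,f_2)) all reduce to 0 modulo the current basis, so we have a Gröbner basis.
Inter-reduce: drop elements whose leading term is divisible by another's, tail-reduce, and make monic.
Reduced Gröbner basis: {x + z + 1, y + 1}.

Buchberger on the second generating set:
h_1 = x + z + 1, LT = x.
h_2 = x + y + z, LT = x.

S(h_1,h_2): lcm = x. S = y + 1.
  reduce S modulo (h_1, h_2):
  remainder y + 1 ≠ 0; add k_3 = y + 1 to the basis.

The other S-polynomials (S(h_1,k_3), S(h_2,k_3)) all reduce to 0 modulo the current basis, so we have a Gröbner basis.
Inter-reduce: drop elements whose leading term is divisible by another's, tail-reduce, and make monic.
Reduced Gröbner basis: {x + z + 1, y + 1}.

These coincide, so the ideals are equal.
The choice of monomial ordering does not affect the verdict — as long as both bases are computed under the same ordering, their equality decides ideal equality.

Yes, the ideals are equal.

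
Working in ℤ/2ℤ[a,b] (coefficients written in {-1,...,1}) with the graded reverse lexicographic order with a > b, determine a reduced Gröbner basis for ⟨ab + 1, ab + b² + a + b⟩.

G = {a² + a + b + 1, ab + 1, b² + a + b + 1}

f_1 = ab + 1, LT = ab.
f_2 = ab + b² + a + b, LT = ab.

S(f_1,f_2): lcm = ab. S = b² + a + b + 1.
  reduce S modulo (f_1, f_2):
  remainder b² + a + b + 1 ≠ 0; add g_3 = b² + a + b + 1 to the basis.

S(f_1,g_3): lcm = ab². S = a² + ab + a + b.
  reduce S modulo (f_1, f_2, g_3):
  remainder a² + a + b + 1 ≠ 0; add g_4 = a² + a + b + 1 to the basis.

The other S-polynomials (S(f_2,g_3), S(f_1,g_4), S(f_2,g_4), S(g_3,g_4)) all reduce to 0 modulo the current basis, so we have a Gröbner basis.
Inter-reduce: drop elements whose leading term is divisible by another's, tail-reduce, and make monic.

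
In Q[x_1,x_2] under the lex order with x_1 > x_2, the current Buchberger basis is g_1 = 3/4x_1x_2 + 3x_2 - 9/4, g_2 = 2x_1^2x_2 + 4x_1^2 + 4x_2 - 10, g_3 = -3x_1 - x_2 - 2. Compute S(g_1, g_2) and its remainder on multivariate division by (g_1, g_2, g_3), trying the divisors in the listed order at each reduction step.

lcm(LM(g_1), LM(g_2)) = x_1^2x_2.
S = (lcm/LT(g_1))·g_1 − (lcm/LT(g_2))·g_2 = -2x_1^2 + 4x_1x_2 - 3x_1 - 2x_2 + 5.
Reduce S modulo (g_1, g_2, g_3) in that order:
  leading term x_1^2: subtract (2/3x_1)·g_3 from -2x_1^2 + 4x_1x_2 - 3x_1 - 2x_2 + 5 → 14/3x_1x_2 - 5/3x_1 - 2x_2 + 5
  leading term x_1x_2: subtract (56/9)·g_1 from 14/3x_1x_2 - 5/3x_1 - 2x_2 + 5 → -5/3x_1 - 62/3x_2 + 19
  leading term x_1: subtract (5/9)·g_3 from -5/3x_1 - 62/3x_2 + 19 → -181/9x_2 + 181/9
  leading term x_2: no divisor's leading term divides it; move -181/9x_2 to the remainder.
  leading term 1: no divisor's leading term divides it; move 181/9 to the remainder.
The remainder -181/9x_2 + 181/9 is nonzero, so it would be added as the next basis element.

S(g_1, g_2) = -2x_1^2 + 4x_1x_2 - 3x_1 - 2x_2 + 5; remainder on division = -181/9x_2 + 181/9.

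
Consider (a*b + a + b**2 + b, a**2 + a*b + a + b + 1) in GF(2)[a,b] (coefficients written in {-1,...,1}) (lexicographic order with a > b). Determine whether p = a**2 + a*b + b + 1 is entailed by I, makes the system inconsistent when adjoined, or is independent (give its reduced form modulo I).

a**2 + a*b + b + 1 is independent of I; its normal form modulo I is a.

First compute the reduced Gröbner basis of I by Buchberger's algorithm.
f_1 = a*b + a + b**2 + b, LT = a*b.
f_2 = a**2 + a*b + a + b + 1, LT = a**2.

S(f_1,f_2): lcm = a**2*b. S = a**2 + b**2 + b.
  leading term a**2: subtract (1)·f_2 from a**2 + b**2 + b → a*b + a + b**2 + 1
  leading term a*b: subtract (1)·f_1 from a*b + a + b**2 + 1 → b + 1
  leading term b: no divisor's leading term divides it; move b to the remainder.
  leading term 1: no divisor's leading term divides it; move 1 to the remainder.
  remainder b + 1 ≠ 0; add h_3 = b + 1 to the basis.

The other S-polynomials (S(f_1,h_3), S(f_2,h_3)) all reduce to 0 modulo the current basis, so we have a Gröbner basis.
Inter-reduce: drop elements whose leading term is divisible by another's, tail-reduce, and make monic.
Reduced Gröbner basis: {a**2, b + 1}.
Label its elements g_1 = a**2, g_2 = b + 1.

Reduce p = a**2 + a*b + b + 1 modulo G:
  leading term a**2: subtract (1)·g_1 from a**2 + a*b + b + 1 → a*b + b + 1
  leading term a*b: subtract (a)·g_2 from a*b + b + 1 → a + b + 1
  leading term a: no divisor's leading term divides it; move a to the remainder.
  leading term b: subtract (1)·g_2 from b + 1 → 0
  normal form = a.
The normal form is nonzero, so p ∉ I. Since p minus its normal form lies in I, I + (p) = I + (r) where r = a; decide whether this ideal is the whole ring.
Run Buchberger on G together with r (pairs among the g_i already reduce to 0 since G is a Gröbner basis):
g_1 = a**2, LT = a**2.
g_2 = b + 1, LT = b.
r = a, LT = a.

The S-polynomials (S(g_1,g_2), S(g_1,r), S(g_2,r)) all reduce to 0 modulo the current basis, so we have a Gröbner basis.
Inter-reduce: drop elements whose leading term is divisible by another's, tail-reduce, and make monic.
Reduced Gröbner basis: {a, b + 1}.
The reduced Gröbner basis of I + (p) is {a, b + 1} ≠ {1}, a proper ideal, so the enlarged system stays consistent: p is independent of I, with normal form a.

The remainder on division by a Gröbner basis is unique — it is the normal form.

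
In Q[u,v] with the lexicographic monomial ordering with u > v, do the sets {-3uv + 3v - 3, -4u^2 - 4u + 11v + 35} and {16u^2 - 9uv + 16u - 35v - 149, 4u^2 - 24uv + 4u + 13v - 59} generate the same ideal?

Yes, the ideals are equal.

Two ideals are equal iff their reduced Gröbner bases coincide (the reduced basis is unique for a fixed ordering).
Buchberger on the first generating set:
f_1 = -3uv + 3v - 3, LT = uv.
f_2 = -4u^2 - 4u + 11v + 35, LT = u^2.

S(f_1,f_2): lcm = u^2v. S = -2uv + u + 11/4v^2 + 35/4v.
  leading term uv: subtract (2/3)·f_1 from -2uv + u + 11/4v^2 + 35/4v → u + 11/4v^2 + 27/4v + 2
  leading term u: no divisor's leading term divides it; move u to the remainder.
  leading term v^2: no divisor's leading term divides it; move 11/4v^2 to the remainder.
  leading term v: no divisor's leading term divides it; move 27/4v to the remainder.
  leading term 1: no divisor's leading term divides it; move 2 to the remainder.
  remainder u + 11/4v^2 + 27/4v + 2 ≠ 0; add g_3 = u + 11/4v^2 + 27/4v + 2 to the basis.

S(f_1,g_3): lcm = uv. S = -11/4v^3 - 27/4v^2 - 3v + 1.
  leading term v^3: no divisor's leading term divides it; move -11/4v^3 to the remainder.
  leading term v^2: no divisor's leading term divides it; move -27/4v^2 to the remainder.
  leading term v: no divisor's leading term divides it; move -3v to the remainder.
  leading term 1: no divisor's leading term divides it; move 1 to the remainder.
  remainder -11/4v^3 - 27/4v^2 - 3v + 1 ≠ 0; add g_4 = -11/4v^3 - 27/4v^2 - 3v + 1 to the basis.

The other S-polynomials (S(f_2,g_3), S(f_1,g_4), S(f_2,g_4), S(g_3,g_4)) all reduce to 0 modulo the current basis, so we have a Gröbner basis.
Inter-reduce: drop elements whose leading term is divisible by another's, tail-reduce, and make monic.
Reduced Gröbner basis: {u + 11/4v^2 + 27/4v + 2, v^3 + 27/11v^2 + 12/11v - 4/11}.

Buchberger on the second generating set:
h_1 = 16u^2 - 9uv + 16u - 35v - 149, LT = u^2.
h_2 = 4u^2 - 24uv + 4u + 13v - 59, LT = u^2.

S(h_1,h_2): lcm = u^2. S = 87/16uv - 87/16v + 87/16.
  leading term uv: no divisor's leading term divides it; move 87/16uv to the remainder.
  leading term v: no divisor's leading term divides it; move -87/16v to the remainder.
  leading term 1: no divisor's leading term divides it; move 87/16 to the remainder.
  remainder 87/16uv - 87/16v + 87/16 ≠ 0; add k_3 = 87/16uv - 87/16v + 87/16 to the basis.

S(h_1,k_3): lcm = u^2v. S = -9/16uv^2 + 2uv - u - 35/16v^2 - 149/16v.
  leading term uv^2: subtract (-3/29v)·k_3 from -9/16uv^2 + 2uv - u - 35/16v^2 - 149/16v → 2uv - u - 11/4v^2 - 35/4v
  leading term uv: subtract (32/87)·k_3 from 2uv - u - 11/4v^2 - 35/4v → -u - 11/4v^2 - 27/4v - 2
  leading term u: no divisor's leading term divides it; move -u to the remainder.
  leading term v^2: no divisor's leading term divides it; move -11/4v^2 to the remainder.
  leading term v: no divisor's leading term divides it; move -27/4v to the remainder.
  leading term 1: no divisor's leading term divides it; move -2 to the remainder.
  remainder -u - 11/4v^2 - 27/4v - 2 ≠ 0; add k_4 = -u - 11/4v^2 - 27/4v - 2 to the basis.

S(k_3,k_4): lcm = uv. S = -11/4v^3 - 27/4v^2 - 3v + 1.
  leading term v^3: no divisor's leading term divides it; move -11/4v^3 to the remainder.
  leading term v^2: no divisor's leading term divides it; move -27/4v^2 to the remainder.
  leading term v: no divisor's leading term divides it; move -3v to the remainder.
  leading term 1: no divisor's leading term divides it; move 1 to the remainder.
  remainder -11/4v^3 - 27/4v^2 - 3v + 1 ≠ 0; add k_5 = -11/4v^3 - 27/4v^2 - 3v + 1 to the basis.

The other S-polynomials (S(h_2,k_3), S(h_1,k_4), S(h_2,k_4), S(h_1,k_5), S(h_2,k_5), S(k_3,k_5), S(k_4,k_5)) all reduce to 0 modulo the current basis, so we have a Gröbner basis.
Inter-reduce: drop elements whose leading term is divisible by another's, tail-reduce, and make monic.
Reduced Gröbner basis: {u + 11/4v^2 + 27/4v + 2, v^3 + 27/11v^2 + 12/11v - 4/11}.

Same reduced basis, so the two generating sets span the same ideal.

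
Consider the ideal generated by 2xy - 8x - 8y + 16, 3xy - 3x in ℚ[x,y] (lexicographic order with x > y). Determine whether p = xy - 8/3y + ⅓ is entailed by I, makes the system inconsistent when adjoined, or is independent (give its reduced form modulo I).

First compute the reduced Gröbner basis of I by Buchberger's algorithm.
f_1 = 2xy - 8x - 8y + 16, LT = xy.
f_2 = 3xy - 3x, LT = xy.

S(f_1,f_2): lcm = xy. S = -3x - 4y + 8.
  leading term x: no divisor's leading term divides it; move -3x to the remainder.
  leading term y: no divisor's leading term divides it; move -4y to the remainder.
  leading term 1: no divisor's leading term divides it; move 8 to the remainder.
  remainder -3x - 4y + 8 ≠ 0; add h_3 = -3x - 4y + 8 to the basis.

S(f_1,h_3): lcm = xy. S = -4x - 4/3y² - 4/3y + 8.
  leading term x: subtract (4/3)·h_3 from -4x - 4/3y² - 4/3y + 8 → -4/3y² + 4y - 8/3
  leading term y²: no divisor's leading term divides it; move -4/3y² to the remainder.
  leading term y: no divisor's leading term divides it; move 4y to the remainder.
  leading term 1: no divisor's leading term divides it; move -8/3 to the remainder.
  remainder -4/3y² + 4y - 8/3 ≠ 0; add h_4 = -4/3y² + 4y - 8/3 to the basis.

The other S-polynomials (S(f_2,h_3), S(f_1,h_4), S(f_2,h_4), S(h_3,h_4)) all reduce to 0 modulo the current basis, so we have a Gröbner basis.
Inter-reduce: drop elements whose leading term is divisible by another's, tail-reduce, and make monic.
Reduced Gröbner basis: {x + 4/3y - 8/3, y² - 3y + 2}.
Label its elements g_1 = x + 4/3y - 8/3, g_2 = y² - 3y + 2.

Reduce p = xy - 8/3y + ⅓ modulo G:
  leading term xy: subtract (y)·g_1 from xy - 8/3y + ⅓ → -4/3y² + ⅓
  leading term y²: subtract (-4/3)·g_2 from -4/3y² + ⅓ → -4y + 3
  leading term y: no divisor's leading term divides it; move -4y to the remainder.
  leading term 1: no divisor's leading term divides it; move 3 to the remainder.
  normal form = -4y + 3.
The normal form is nonzero, so p ∉ I. Since p minus its normal form lies in I, I + (p) = I + (r) where r = -4y + 3; decide whether this ideal is the whole ring.
Run Buchberger on G together with r (pairs among the g_i already reduce to 0 since G is a Gröbner basis):
g_1 = x + 4/3y - 8/3, LT = x.
g_2 = y² - 3y + 2, LT = y².
r = -4y + 3, LT = y.

S(g_2,r): lcm = y². S = -9/4y + 2.
  leading term y: subtract (9/16)·r from -9/4y + 2 → 5/16
  leading term 1: no divisor's leading term divides it; move 5/16 to the remainder.
  remainder 5/16 ≠ 0; add m_4 = 5/16 to the basis.

The other S-polynomials (S(g_1,g_2), S(g_1,r), S(g_1,m_4), S(g_2,m_4), S(r,m_4)) all reduce to 0 modulo the current basis, so we have a Gröbner basis.
Inter-reduce: drop elements whose leading term is divisible by another's, tail-reduce, and make monic.
Reduced Gröbner basis: {1}.
The reduced Gröbner basis of I + (p) is {1}: the ideal is the whole ring, so the enlarged system has no common solution — adjoining p is inconsistent.

Adjoining xy - 8/3y + ⅓ makes the ideal the whole ring: the system is inconsistent.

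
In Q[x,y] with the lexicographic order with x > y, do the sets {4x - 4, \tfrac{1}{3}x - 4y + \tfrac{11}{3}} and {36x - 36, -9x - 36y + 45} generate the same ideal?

Two ideals are equal iff their reduced Gröbner bases coincide (the reduced basis is unique for a fixed ordering).
Buchberger on the first generating set:
f_1 = 4x - 4, LT = x.
f_2 = \tfrac{1}{3}x - 4y + \tfrac{11}{3}, LT = x.

S(f_1,f_2): lcm = x. S = 12y - 12.
  reduce S modulo (f_1, f_2):
  remainder 12y - 12 ≠ 0; add g_3 = 12y - 12 to the basis.

The other S-polynomials (S(f_1,g_3), S(f_2,g_3)) all reduce to 0 modulo the current basis, so we have a Gröbner basis.
Inter-reduce: drop elements whose leading term is divisible by another's, tail-reduce, and make monic.
Reduced Gröbner basis: {x - 1, y - 1}.

Buchberger on the second generating set:
h_1 = 36x - 36, LT = x.
h_2 = -9x - 36y + 45, LT = x.

S(h_1,h_2): lcm = x. S = -4y + 4.
  reduce S modulo (h_1, h_2):
  remainder -4y + 4 ≠ 0; add k_3 = -4y + 4 to the basis.

The other S-polynomials (S(h_1,k_3), S(h_2,k_3)) all reduce to 0 modulo the current basis, so we have a Gröbner basis.
Inter-reduce: drop elements whose leading term is divisible by another's, tail-reduce, and make monic.
Reduced Gröbner basis: {x - 1, y - 1}.

Same reduced basis, so the two generating sets span the same ideal.

Yes, the ideals are equal.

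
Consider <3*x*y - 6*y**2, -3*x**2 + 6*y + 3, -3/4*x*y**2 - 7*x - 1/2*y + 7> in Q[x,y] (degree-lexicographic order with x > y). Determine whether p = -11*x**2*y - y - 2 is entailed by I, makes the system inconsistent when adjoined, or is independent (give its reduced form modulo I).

First compute the reduced Gröbner basis of I by Buchberger's algorithm.
f_1 = 3*x*y - 6*y**2, LT = x*y.
f_2 = -3*x**2 + 6*y + 3, LT = x**2.
f_3 = -3/4*x*y**2 - 7*x - 1/2*y + 7, LT = x*y**2.

S(f_1,f_2): lcm = x**2*y. S = -2*x*y**2 + 2*y**2 + y.
  reduce S modulo (f_1, f_2, f_3):
  remainder -4*y**3 + 2*y**2 + y ≠ 0; add h_4 = -4*y**3 + 2*y**2 + y to the basis.

S(f_1,f_3): lcm = x*y**2. S = -2*y**3 - 28/3*x - 2/3*y + 28/3.
  reduce S modulo (f_1, f_2, f_3, h_4):
  remainder -y**2 - 28/3*x - 7/6*y + 28/3 ≠ 0; add h_5 = -y**2 - 28/3*x - 7/6*y + 28/3 to the basis.

S(f_2,f_3): lcm = x**2*y**2. S = -2*y**3 - 28/3*x**2 - 2/3*x*y - y**2 + 28/3*x.
  reduce S modulo (f_1, f_2, f_3, h_4, h_5):
  remainder 364/9*x - 275/18*y - 364/9 ≠ 0; add h_6 = 364/9*x - 275/18*y - 364/9 to the basis.

S(f_3,h_4): lcm = x*y**3. S = 1/2*x*y**2 + 115/12*x*y + 2/3*y**2 - 28/3*y.
  reduce S modulo (f_1, f_2, f_3, h_4, h_5, h_6):
  remainder -16301/156*y ≠ 0; add h_7 = -16301/156*y to the basis.

The other S-polynomials (S(f_1,h_4), S(f_2,h_4), S(f_1,h_5), S(f_2,h_5), S(f_3,h_5), S(h_4,h_5), S(f_1,h_6), S(f_2,h_6), S(f_3,h_6), S(h_4,h_6), S(h_5,h_6), S(f_1,h_7), S(f_2,h_7), S(f_3,h_7), S(h_4,h_7), S(h_5,h_7), S(h_6,h_7)) all reduce to 0 modulo the current basis, so we have a Gröbner basis.
Inter-reduce: drop elements whose leading term is divisible by another's, tail-reduce, and make monic.
Reduced Gröbner basis: {x - 1, y}.
Label its elements g_1 = x - 1, g_2 = y.

Reduce p = -11*x**2*y - y - 2 modulo G:
  leading term x**2*y: subtract (-11*x*y)·g_1 from -11*x**2*y - y - 2 → -11*x*y - y - 2
  leading term x*y: subtract (-11*y)·g_1 from -11*x*y - y - 2 → -12*y - 2
  leading term y: subtract (-12)·g_2 from -12*y - 2 → -2
  leading term 1: no divisor's leading term divides it; move -2 to the remainder.
  normal form = -2.
The normal form is nonzero, so p ∉ I. Since p minus its normal form lies in I, I + (p) = I + (r) where r = -2; decide whether this ideal is the whole ring.
Here r = -2 is a nonzero constant, hence a unit: 1 ∈ I + (p), the Gröbner basis of I + (p) is {1}, and the enlarged system has no common solution — adjoining p is inconsistent.

Adjoining -11*x**2*y - y - 2 makes the ideal the whole ring: the system is inconsistent.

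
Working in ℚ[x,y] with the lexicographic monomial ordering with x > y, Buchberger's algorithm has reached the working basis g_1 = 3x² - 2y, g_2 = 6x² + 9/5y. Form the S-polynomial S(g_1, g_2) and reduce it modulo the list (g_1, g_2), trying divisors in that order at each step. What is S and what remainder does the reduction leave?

S(g_1, g_2) = -29/30y; remainder on division = -29/30y.

lcm(LM(g_1), LM(g_2)) = x².
S = (lcm/LT(g_1))·g_1 − (lcm/LT(g_2))·g_2 = -29/30y.
Reduce S modulo (g_1, g_2) in that order:
  leading term y: no divisor's leading term divides it; move -29/30y to the remainder.
The remainder -29/30y is nonzero, so it would be added as the next basis element.
This is the inner loop of Buchberger's algorithm — each nonzero remainder becomes a new basis element.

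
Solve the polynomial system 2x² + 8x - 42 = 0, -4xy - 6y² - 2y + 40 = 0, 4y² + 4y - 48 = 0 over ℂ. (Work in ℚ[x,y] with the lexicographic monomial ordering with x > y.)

{(3, -4)}

Compute a lex Gröbner basis by Buchberger's algorithm.
f_1 = 2x² + 8x - 42, LT = x².
f_2 = -4xy - 6y² - 2y + 40, LT = xy.
f_3 = 4y² + 4y - 48, LT = y².

S(f_1,f_2): lcm = x²y. S = -3/2xy² + 7/2xy + 10x - 21y.
  reduce S modulo (f_1, f_2, f_3):
  remainder 10x - 4y - 46 ≠ 0; add h_4 = 10x - 4y - 46 to the basis.

S(f_2,f_3): lcm = xy². S = -xy + 12x + 3/2y³ + ½y² - 10y.
  reduce S modulo (f_1, f_2, f_3, h_4):
  remainder 64/5y + 256/5 ≠ 0; add h_5 = 64/5y + 256/5 to the basis.

The other S-polynomials (S(f_1,f_3), S(f_1,h_4), S(f_2,h_4), S(f_3,h_4), S(f_1,h_5), S(f_2,h_5), S(f_3,h_5), S(h_4,h_5)) all reduce to 0 modulo the current basis, so we have a Gröbner basis.
Inter-reduce: drop elements whose leading term is divisible by another's, tail-reduce, and make monic.
Reduced Gröbner basis: {x - 3, y + 4}.

The lex basis is triangular: the last element involves only y. Solving y + 4 = 0 gives y ∈ {-4}; substituting each value into the earlier elements determines the remaining variables.
  y = -4: the earlier basis element becomes x - 3 = 0, giving x = 3 — point (3, -4).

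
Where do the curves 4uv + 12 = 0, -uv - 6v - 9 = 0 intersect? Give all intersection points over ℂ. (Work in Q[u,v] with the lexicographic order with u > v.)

Compute a lex Gröbner basis by Buchberger's algorithm.
f_1 = 4uv + 12, LT = uv.
f_2 = -uv - 6v - 9, LT = uv.

S(f_1,f_2): lcm = uv. S = -6v - 6.
  leading term v: no divisor's leading term divides it; move -6v to the remainder.
  leading term 1: no divisor's leading term divides it; move -6 to the remainder.
  remainder -6v - 6 ≠ 0; add h_3 = -6v - 6 to the basis.

S(f_1,h_3): lcm = uv. S = -u + 3.
  leading term u: no divisor's leading term divides it; move -u to the remainder.
  leading term 1: no divisor's leading term divides it; move 3 to the remainder.
  remainder -u + 3 ≠ 0; add h_4 = -u + 3 to the basis.

S(f_2,h_3): lcm = uv. S = -u + 6v + 9.
  leading term u: subtract (1)·h_4 from -u + 6v + 9 → 6v + 6
  leading term v: subtract (-1)·h_3 from 6v + 6 → 0
  remainder 0.

S(f_1,h_4): lcm = uv. S = 3v + 3.
  leading term v: subtract (-1/2)·h_3 from 3v + 3 → 0
  remainder 0.

S(f_2,h_4): lcm = uv. S = 9v + 9.
  leading term v: subtract (-3/2)·h_3 from 9v + 9 → 0
  remainder 0.

S(h_3,h_4): leading monomials are coprime, so the S-polynomial reduces to 0 (Buchberger's first criterion).
Every S-polynomial of the final basis reduces to 0, so we have a Gröbner basis.
Inter-reduce: drop elements whose leading term is divisible by another's, tail-reduce, and make monic.
Reduced Gröbner basis: {u - 3, v + 1}.

From the last basis element, v + 1 = 0, so v takes values in {-1}. Each choice, substituted upward through the basis, yields the corresponding point(s) of the solution set.
  v = -1: the earlier basis element becomes u - 3 = 0, giving u = 3 — point (3, -1).
Check: every point annihilates each of the original generators.

{(3, -1)}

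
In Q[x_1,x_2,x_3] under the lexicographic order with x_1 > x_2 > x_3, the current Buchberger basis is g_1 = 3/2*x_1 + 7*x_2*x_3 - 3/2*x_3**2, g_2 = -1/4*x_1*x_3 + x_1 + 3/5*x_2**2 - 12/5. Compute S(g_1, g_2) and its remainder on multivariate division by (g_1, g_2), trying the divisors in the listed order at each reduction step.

S(g_1, g_2) = 4*x_1 + 12/5*x_2**2 + 14/3*x_2*x_3**2 - x_3**3 - 48/5; remainder on division = 12/5*x_2**2 + 14/3*x_2*x_3**2 - 56/3*x_2*x_3 - x_3**3 + 4*x_3**2 - 48/5.

lcm(LM(g_1), LM(g_2)) = x_1*x_3.
S = (lcm/LT(g_1))·g_1 − (lcm/LT(g_2))·g_2 = 4*x_1 + 12/5*x_2**2 + 14/3*x_2*x_3**2 - x_3**3 - 48/5.
Reduce S modulo (g_1, g_2) in that order:
  leading term x_1: subtract (8/3)·g_1 from 4*x_1 + 12/5*x_2**2 + 14/3*x_2*x_3**2 - x_3**3 - 48/5 → 12/5*x_2**2 + 14/3*x_2*x_3**2 - 56/3*x_2*x_3 - x_3**3 + 4*x_3**2 - 48/5
  leading term x_2**2: no divisor's leading term divides it; move 12/5*x_2**2 to the remainder.
  leading term x_2*x_3**2: no divisor's leading term divides it; move 14/3*x_2*x_3**2 to the remainder.
  leading term x_2*x_3: no divisor's leading term divides it; move -56/3*x_2*x_3 to the remainder.
  leading term x_3**3: no divisor's leading term divides it; move -x_3**3 to the remainder.
  leading term x_3**2: no divisor's leading term divides it; move 4*x_3**2 to the remainder.
  leading term 1: no divisor's leading term divides it; move -48/5 to the remainder.
The remainder 12/5*x_2**2 + 14/3*x_2*x_3**2 - 56/3*x_2*x_3 - x_3**3 + 4*x_3**2 - 48/5 is nonzero, so it would be added as the next basis element.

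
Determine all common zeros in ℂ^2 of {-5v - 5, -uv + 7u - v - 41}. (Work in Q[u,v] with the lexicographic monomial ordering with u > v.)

Compute a lex Gröbner basis by Buchberger's algorithm.
f_1 = -5v - 5, LT = v.
f_2 = -uv + 7u - v - 41, LT = uv.

S(f_1,f_2): lcm = uv. S = 8u - v - 41.
  leading term u: no divisor's leading term divides it; move 8u to the remainder.
  leading term v: subtract (1/5)·f_1 from -v - 41 → -40
  leading term 1: no divisor's leading term divides it; move -40 to the remainder.
  remainder 8u - 40 ≠ 0; add h_3 = 8u - 40 to the basis.

S(f_1,h_3): leading monomials are coprime, so the S-polynomial reduces to 0 (Buchberger's first criterion).
S(f_2,h_3): lcm = uv. S = -7u + 6v + 41.
  leading term u: subtract (-7/8)·h_3 from -7u + 6v + 41 → 6v + 6
  leading term v: subtract (-6/5)·f_1 from 6v + 6 → 0
  remainder 0.

Every S-polynomial of the final basis reduces to 0, so we have a Gröbner basis.
Inter-reduce: drop elements whose leading term is divisible by another's, tail-reduce, and make monic.
Reduced Gröbner basis: {u - 5, v + 1}.

From the last basis element, v + 1 = 0, so v takes values in {-1}. Each choice, substituted upward through the basis, yields the corresponding point(s) of the solution set.
  v = -1: the earlier basis element becomes u - 5 = 0, giving u = 5 — point (5, -1).
Check: every point annihilates each of the original generators.

{(5, -1)}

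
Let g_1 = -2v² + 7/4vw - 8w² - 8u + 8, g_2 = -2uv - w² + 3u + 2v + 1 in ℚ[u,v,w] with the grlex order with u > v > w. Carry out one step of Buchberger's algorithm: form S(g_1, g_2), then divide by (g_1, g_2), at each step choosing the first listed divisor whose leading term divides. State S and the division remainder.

lcm(LM(g_1), LM(g_2)) = uv².
S = (lcm/LT(g_1))·g_1 − (lcm/LT(g_2))·g_2 = -⅞uvw + 4uw² - ½vw² + 4u² + 3/2uv + v² - 4u + ½v.
Reduce S modulo (g_1, g_2) in that order:
  leading term uvw: subtract (7/16w)·g_2 from -⅞uvw + 4uw² - ½vw² + 4u² + 3/2uv + v² - 4u + ½v → 4uw² - ½vw² + 7/16w³ + 4u² + 3/2uv - 21/16uw + v² - ⅞vw - 4u + ½v - 7/16w
  leading term uw²: no divisor's leading term divides it; move 4uw² to the remainder.
  leading term vw²: no divisor's leading term divides it; move -½vw² to the remainder.
  leading term w³: no divisor's leading term divides it; move 7/16w³ to the remainder.
  leading term u²: no divisor's leading term divides it; move 4u² to the remainder.
  leading term uv: subtract (-¾)·g_2 from 3/2uv - 21/16uw + v² - ⅞vw - 4u + ½v - 7/16w → -21/16uw + v² - ⅞vw - ¾w² - 7/4u + 2v - 7/16w + ¾
  leading term uw: no divisor's leading term divides it; move -21/16uw to the remainder.
  leading term v²: subtract (-½)·g_1 from v² - ⅞vw - ¾w² - 7/4u + 2v - 7/16w + ¾ → -19/4w² - 23/4u + 2v - 7/16w + 19/4
  leading term w²: no divisor's leading term divides it; move -19/4w² to the remainder.
  leading term u: no divisor's leading term divides it; move -23/4u to the remainder.
  leading term v: no divisor's leading term divides it; move 2v to the remainder.
  leading term w: no divisor's leading term divides it; move -7/16w to the remainder.
  leading term 1: no divisor's leading term divides it; move 19/4 to the remainder.
The remainder 4uw² - ½vw² + 7/16w³ + 4u² - 21/16uw - 19/4w² - 23/4u + 2v - 7/16w + 19/4 is nonzero, so it would be added as the next basis element.
An S-polynomial is built so that the two leading terms cancel; whether anything survives reduction is exactly the Gröbner-basis criterion.

S(g_1, g_2) = -⅞uvw + 4uw² - ½vw² + 4u² + 3/2uv + v² - 4u + ½v; remainder on division = 4uw² - ½vw² + 7/16w³ + 4u² - 21/16uw - 19/4w² - 23/4u + 2v - 7/16w + 19/4.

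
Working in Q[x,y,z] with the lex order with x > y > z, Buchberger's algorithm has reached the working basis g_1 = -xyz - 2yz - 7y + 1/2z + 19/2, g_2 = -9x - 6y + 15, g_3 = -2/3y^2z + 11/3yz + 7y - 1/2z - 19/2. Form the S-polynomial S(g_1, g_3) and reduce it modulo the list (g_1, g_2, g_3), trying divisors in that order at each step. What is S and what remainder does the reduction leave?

S(g_1, g_3) = 11/2xyz + 21/2xy - 3/4xz - 57/4x + 2y^2z + 7y^2 - 1/2yz - 19/2y; remainder on division = 0.

lcm(LM(g_1), LM(g_3)) = xy^2z.
S = (lcm/LT(g_1))·g_1 − (lcm/LT(g_3))·g_3 = 11/2xyz + 21/2xy - 3/4xz - 57/4x + 2y^2z + 7y^2 - 1/2yz - 19/2y.
Reduce S modulo (g_1, g_2, g_3) in that order:
  leading term xyz: subtract (-11/2)·g_1 from 11/2xyz + 21/2xy - 3/4xz - 57/4x + 2y^2z + 7y^2 - 1/2yz - 19/2y → 21/2xy - 3/4xz - 57/4x + 2y^2z + 7y^2 - 23/2yz - 48y + 11/4z + 209/4
  leading term xy: subtract (-7/6y)·g_2 from 21/2xy - 3/4xz - 57/4x + 2y^2z + 7y^2 - 23/2yz - 48y + 11/4z + 209/4 → -3/4xz - 57/4x + 2y^2z - 23/2yz - 61/2y + 11/4z + 209/4
  leading term xz: subtract (1/12z)·g_2 from -3/4xz - 57/4x + 2y^2z - 23/2yz - 61/2y + 11/4z + 209/4 → -57/4x + 2y^2z - 11yz - 61/2y + 3/2z + 209/4
  leading term x: subtract (19/12)·g_2 from -57/4x + 2y^2z - 11yz - 61/2y + 3/2z + 209/4 → 2y^2z - 11yz - 21y + 3/2z + 57/2
  leading term y^2z: subtract (-3)·g_3 from 2y^2z - 11yz - 21y + 3/2z + 57/2 → 0
The remainder is 0, so this S-polynomial contributes no new basis element.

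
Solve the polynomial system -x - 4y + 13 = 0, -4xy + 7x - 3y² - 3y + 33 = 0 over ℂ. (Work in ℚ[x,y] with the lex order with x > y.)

Compute a lex Gröbner basis by Buchberger's algorithm.
f_1 = -x - 4y + 13, LT = x.
f_2 = -4xy + 7x - 3y² - 3y + 33, LT = xy.

S(f_1,f_2): lcm = xy. S = 7/4x + 13/4y² - 55/4y + 33/4.
  leading term x: subtract (-7/4)·f_1 from 7/4x + 13/4y² - 55/4y + 33/4 → 13/4y² - 83/4y + 31
  leading term y²: no divisor's leading term divides it; move 13/4y² to the remainder.
  leading term y: no divisor's leading term divides it; move -83/4y to the remainder.
  leading term 1: no divisor's leading term divides it; move 31 to the remainder.
  remainder 13/4y² - 83/4y + 31 ≠ 0; add h_3 = 13/4y² - 83/4y + 31 to the basis.

The other S-polynomials (S(f_1,h_3), S(f_2,h_3)) all reduce to 0 modulo the current basis, so we have a Gröbner basis.
Inter-reduce: drop elements whose leading term is divisible by another's, tail-reduce, and make monic.
Reduced Gröbner basis: {x + 4y - 13, y² - 83/13y + 124/13}.

A lex Gröbner basis eliminates variables successively. Here y² - 83/13y + 124/13 depends only on y, with roots {31/13, 4}; lifting each root through the earlier basis elements recovers the full solutions.
  y = 31/13: the earlier basis element becomes x - 45/13 = 0, giving x = 45/13 — point (45/13, 31/13).
  y = 4: the earlier basis element becomes x + 3 = 0, giving x = -3 — point (-3, 4).

{(45/13, 31/13), (-3, 4)}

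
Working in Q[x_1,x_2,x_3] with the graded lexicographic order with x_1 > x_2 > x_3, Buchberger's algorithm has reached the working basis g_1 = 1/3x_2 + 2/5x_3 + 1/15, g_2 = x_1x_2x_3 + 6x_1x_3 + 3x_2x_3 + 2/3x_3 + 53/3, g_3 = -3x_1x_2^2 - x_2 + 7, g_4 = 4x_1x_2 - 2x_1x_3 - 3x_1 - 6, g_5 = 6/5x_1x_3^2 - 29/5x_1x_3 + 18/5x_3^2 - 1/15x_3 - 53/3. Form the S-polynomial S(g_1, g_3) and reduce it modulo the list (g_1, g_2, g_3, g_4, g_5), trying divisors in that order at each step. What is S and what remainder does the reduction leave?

lcm(LM(g_1), LM(g_3)) = x_1x_2^2.
S = (lcm/LT(g_1))·g_1 − (lcm/LT(g_3))·g_3 = 6/5x_1x_2x_3 + 1/5x_1x_2 - 1/3x_2 + 7/3.
Reduce S modulo (g_1, g_2, g_3, g_4, g_5) in that order:
  leading term x_1x_2x_3: subtract (18/5x_1x_3)·g_1 from 6/5x_1x_2x_3 + 1/5x_1x_2 - 1/3x_2 + 7/3 → -36/25x_1x_3^2 + 1/5x_1x_2 - 6/25x_1x_3 - 1/3x_2 + 7/3
  leading term x_1x_3^2: subtract (-6/5)·g_5 from -36/25x_1x_3^2 + 1/5x_1x_2 - 6/25x_1x_3 - 1/3x_2 + 7/3 → 1/5x_1x_2 - 36/5x_1x_3 + 108/25x_3^2 - 1/3x_2 - 2/25x_3 - 283/15
  leading term x_1x_2: subtract (3/5x_1)·g_1 from 1/5x_1x_2 - 36/5x_1x_3 + 108/25x_3^2 - 1/3x_2 - 2/25x_3 - 283/15 → -186/25x_1x_3 + 108/25x_3^2 - 1/25x_1 - 1/3x_2 - 2/25x_3 - 283/15
  leading term x_1x_3: no divisor's leading term divides it; move -186/25x_1x_3 to the remainder.
  leading term x_3^2: no divisor's leading term divides it; move 108/25x_3^2 to the remainder.
  leading term x_1: no divisor's leading term divides it; move -1/25x_1 to the remainder.
  leading term x_2: subtract (-1)·g_1 from -1/3x_2 - 2/25x_3 - 283/15 → 8/25x_3 - 94/5
  leading term x_3: no divisor's leading term divides it; move 8/25x_3 to the remainder.
  leading term 1: no divisor's leading term divides it; move -94/5 to the remainder.
The remainder -186/25x_1x_3 + 108/25x_3^2 - 1/25x_1 + 8/25x_3 - 94/5 is nonzero, so it would be added as the next basis element.

S(g_1, g_3) = 6/5x_1x_2x_3 + 1/5x_1x_2 - 1/3x_2 + 7/3; remainder on division = -186/25x_1x_3 + 108/25x_3^2 - 1/25x_1 + 8/25x_3 - 94/5.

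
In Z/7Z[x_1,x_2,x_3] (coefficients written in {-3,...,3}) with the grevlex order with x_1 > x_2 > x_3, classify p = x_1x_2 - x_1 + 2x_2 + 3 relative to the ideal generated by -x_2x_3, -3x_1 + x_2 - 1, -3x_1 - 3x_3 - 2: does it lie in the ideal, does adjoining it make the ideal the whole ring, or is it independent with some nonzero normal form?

x_1x_2 - x_1 + 2x_2 + 3 is independent of I; its normal form modulo I is -3x_3.

First compute the reduced Gröbner basis of I by Buchberger's algorithm.
f_1 = -x_2x_3, LT = x_2x_3.
f_2 = -3x_1 + x_2 - 1, LT = x_1.
f_3 = -3x_1 - 3x_3 - 2, LT = x_1.

S(f_2,f_3): lcm = x_1. S = 2x_2 - x_3 + 2.
  reduce S modulo (f_1, f_2, f_3):
  remainder 2x_2 - x_3 + 2 ≠ 0; add h_4 = 2x_2 - x_3 + 2 to the basis.

S(f_1,h_4): lcm = x_2x_3. S = -3x_3^2 - x_3.
  reduce S modulo (f_1, f_2, f_3, h_4):
  remainder -3x_3^2 - x_3 ≠ 0; add h_5 = -3x_3^2 - x_3 to the basis.

The other S-polynomials (S(f_1,f_2), S(f_1,f_3), S(f_2,h_4), S(f_3,h_4), S(f_1,h_5), S(f_2,h_5), S(f_3,h_5), S(h_4,h_5)) all reduce to 0 modulo the current basis, so we have a Gröbner basis.
Inter-reduce: drop elements whose leading term is divisible by another's, tail-reduce, and make monic.
Reduced Gröbner basis: {x_3^2 - 2x_3, x_1 + x_3 + 3, x_2 + 3x_3 + 1}.
Label its elements g_1 = x_3^2 - 2x_3, g_2 = x_1 + x_3 + 3, g_3 = x_2 + 3x_3 + 1.

Reduce p = x_1x_2 - x_1 + 2x_2 + 3 modulo G:
  leading term x_1x_2: subtract (x_2)·g_2 from x_1x_2 - x_1 + 2x_2 + 3 → -x_2x_3 - x_1 - x_2 + 3
  leading term x_2x_3: subtract (-x_3)·g_3 from -x_2x_3 - x_1 - x_2 + 3 → 3x_3^2 - x_1 - x_2 + x_3 + 3
  leading term x_3^2: subtract (3)·g_1 from 3x_3^2 - x_1 - x_2 + x_3 + 3 → -x_1 - x_2 + 3
  leading term x_1: subtract (-1)·g_2 from -x_1 - x_2 + 3 → -x_2 + x_3 - 1
  leading term x_2: subtract (-1)·g_3 from -x_2 + x_3 - 1 → -3x_3
  leading term x_3: no divisor's leading term divides it; move -3x_3 to the remainder.
  normal form = -3x_3.
The normal form is nonzero, so p ∉ I. Since p minus its normal form lies in I, I + (p) = I + (r) where r = -3x_3; decide whether this ideal is the whole ring.
Run Buchberger on G together with r (pairs among the g_i already reduce to 0 since G is a Gröbner basis):
g_1 = x_3^2 - 2x_3, LT = x_3^2.
g_2 = x_1 + x_3 + 3, LT = x_1.
g_3 = x_2 + 3x_3 + 1, LT = x_2.
r = -3x_3, LT = x_3.

The S-polynomials (S(g_1,g_2), S(g_1,g_3), S(g_1,r), S(g_2,g_3), S(g_2,r), S(g_3,r)) all reduce to 0 modulo the current basis, so we have a Gröbner basis.
Inter-reduce: drop elements whose leading term is divisible by another's, tail-reduce, and make monic.
Reduced Gröbner basis: {x_1 + 3, x_2 + 1, x_3}.
The reduced Gröbner basis of I + (p) is {x_1 + 3, x_2 + 1, x_3} ≠ {1}, a proper ideal, so the enlarged system stays consistent: p is independent of I, with normal form -3x_3.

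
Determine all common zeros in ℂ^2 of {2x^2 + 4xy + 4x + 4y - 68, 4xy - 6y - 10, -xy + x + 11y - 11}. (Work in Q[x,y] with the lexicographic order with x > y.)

{(4, 1)}

Compute a lex Gröbner basis by Buchberger's algorithm.
f_1 = 2x^2 + 4xy + 4x + 4y - 68, LT = x^2.
f_2 = 4xy - 6y - 10, LT = xy.
f_3 = -xy + x + 11y - 11, LT = xy.

S(f_1,f_2): lcm = x^2y. S = 2xy^2 + 7/2xy + 5/2x + 2y^2 - 34y.
  reduce S modulo (f_1, f_2, f_3):
  remainder 5/2x + 5y^2 - 95/4y + 35/4 ≠ 0; add h_4 = 5/2x + 5y^2 - 95/4y + 35/4 to the basis.

S(f_1,f_3): lcm = x^2y. S = x^2 + 2xy^2 + 13xy - 11x + 2y^2 - 34y.
  reduce S modulo (f_1, f_2, f_3, h_4):
  remainder 31y^2 - 138y + 107 ≠ 0; add h_5 = 31y^2 - 138y + 107 to the basis.

S(f_2,f_3): lcm = xy. S = x + 19/2y - 27/2.
  reduce S modulo (f_1, f_2, f_3, h_4, h_5):
  remainder 313/31y - 313/31 ≠ 0; add h_6 = 313/31y - 313/31 to the basis.

The other S-polynomials (S(f_1,h_4), S(f_2,h_4), S(f_3,h_4), S(f_1,h_5), S(f_2,h_5), S(f_3,h_5), S(h_4,h_5), S(f_1,h_6), S(f_2,h_6), S(f_3,h_6), S(h_4,h_6), S(h_5,h_6)) all reduce to 0 modulo the current basis, so we have a Gröbner basis.
Inter-reduce: drop elements whose leading term is divisible by another's, tail-reduce, and make monic.
Reduced Gröbner basis: {x - 4, y - 1}.

The lex basis is triangular: the last element involves only y. Solving y - 1 = 0 gives y ∈ {1}; substituting each value into the earlier elements determines the remaining variables.
  y = 1: the earlier basis element becomes x - 4 = 0, giving x = 4 — point (4, 1).
This is the nonlinear analogue of row-reducing a linear system.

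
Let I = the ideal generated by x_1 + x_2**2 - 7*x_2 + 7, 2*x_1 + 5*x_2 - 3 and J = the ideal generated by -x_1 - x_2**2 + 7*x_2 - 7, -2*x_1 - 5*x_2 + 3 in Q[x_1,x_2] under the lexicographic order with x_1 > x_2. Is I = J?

Yes, the ideals are equal.

Equality of ideals is decidable: compute both reduced Gröbner bases (unique for the ordering) and check whether they agree.
Buchberger on the first generating set:
f_1 = x_1 + x_2**2 - 7*x_2 + 7, LT = x_1.
f_2 = 2*x_1 + 5*x_2 - 3, LT = x_1.

S(f_1,f_2): lcm = x_1. S = x_2**2 - 19/2*x_2 + 17/2.
  leading term x_2**2: no divisor's leading term divides it; move x_2**2 to the remainder.
  leading term x_2: no divisor's leading term divides it; move -19/2*x_2 to the remainder.
  leading term 1: no divisor's leading term divides it; move 17/2 to the remainder.
  remainder x_2**2 - 19/2*x_2 + 17/2 ≠ 0; add g_3 = x_2**2 - 19/2*x_2 + 17/2 to the basis.

The other S-polynomials (S(f_1,g_3), S(f_2,g_3)) all reduce to 0 modulo the current basis, so we have a Gröbner basis.
Inter-reduce: drop elements whose leading term is divisible by another's, tail-reduce, and make monic.
Reduced Gröbner basis: {x_1 + 5/2*x_2 - 3/2, x_2**2 - 19/2*x_2 + 17/2}.

Buchberger on the second generating set:
h_1 = -x_1 - x_2**2 + 7*x_2 - 7, LT = x_1.
h_2 = -2*x_1 - 5*x_2 + 3, LT = x_1.

S(h_1,h_2): lcm = x_1. S = x_2**2 - 19/2*x_2 + 17/2.
  leading term x_2**2: no divisor's leading term divides it; move x_2**2 to the remainder.
  leading term x_2: no divisor's leading term divides it; move -19/2*x_2 to the remainder.
  leading term 1: no divisor's leading term divides it; move 17/2 to the remainder.
  remainder x_2**2 - 19/2*x_2 + 17/2 ≠ 0; add k_3 = x_2**2 - 19/2*x_2 + 17/2 to the basis.

The other S-polynomials (S(h_1,k_3), S(h_2,k_3)) all reduce to 0 modulo the current basis, so we have a Gröbner basis.
Inter-reduce: drop elements whose leading term is divisible by another's, tail-reduce, and make monic.
Reduced Gröbner basis: {x_1 + 5/2*x_2 - 3/2, x_2**2 - 19/2*x_2 + 17/2}.

The two bases agree; hence the ideals are identical.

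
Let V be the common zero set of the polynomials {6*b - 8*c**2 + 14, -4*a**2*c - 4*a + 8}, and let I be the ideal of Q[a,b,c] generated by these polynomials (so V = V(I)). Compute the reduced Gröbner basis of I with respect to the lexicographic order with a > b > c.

G = {a**2*c + a - 2, b - 4/3*c**2 + 7/3}

Buchberger's algorithm terminates because the ascending chain of leading-term ideals stabilizes.

f_1 = 6*b - 8*c**2 + 14, LT = b.
f_2 = -4*a**2*c - 4*a + 8, LT = a**2*c.

The S-polynomials (S(f_1,f_2)) all reduce to 0 modulo the current basis, so we have a Gröbner basis.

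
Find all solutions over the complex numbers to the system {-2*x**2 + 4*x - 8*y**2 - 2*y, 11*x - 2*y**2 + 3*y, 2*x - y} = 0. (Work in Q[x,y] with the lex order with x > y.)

Compute a lex Gröbner basis by Buchberger's algorithm.
f_1 = -2*x**2 + 4*x - 8*y**2 - 2*y, LT = x**2.
f_2 = 11*x - 2*y**2 + 3*y, LT = x.
f_3 = 2*x - y, LT = x.

S(f_1,f_2): lcm = x**2. S = 2/11*x*y**2 - 3/11*x*y - 2*x + 4*y**2 + y.
  leading term x*y**2: subtract (2/121*y**2)·f_2 from 2/11*x*y**2 - 3/11*x*y - 2*x + 4*y**2 + y → -3/11*x*y - 2*x + 4/121*y**4 - 6/121*y**3 + 4*y**2 + y
  leading term x*y: subtract (-3/121*y)·f_2 from -3/11*x*y - 2*x + 4/121*y**4 - 6/121*y**3 + 4*y**2 + y → -2*x + 4/121*y**4 - 12/121*y**3 + 493/121*y**2 + y
  leading term x: subtract (-2/11)·f_2 from -2*x + 4/121*y**4 - 12/121*y**3 + 493/121*y**2 + y → 4/121*y**4 - 12/121*y**3 + 449/121*y**2 + 17/11*y
  leading term y**4: no divisor's leading term divides it; move 4/121*y**4 to the remainder.
  leading term y**3: no divisor's leading term divides it; move -12/121*y**3 to the remainder.
  leading term y**2: no divisor's leading term divides it; move 449/121*y**2 to the remainder.
  leading term y: no divisor's leading term divides it; move 17/11*y to the remainder.
  remainder 4/121*y**4 - 12/121*y**3 + 449/121*y**2 + 17/11*y ≠ 0; add h_4 = 4/121*y**4 - 12/121*y**3 + 449/121*y**2 + 17/11*y to the basis.

S(f_1,f_3): lcm = x**2. S = 1/2*x*y - 2*x + 4*y**2 + y.
  leading term x*y: subtract (1/22*y)·f_2 from 1/2*x*y - 2*x + 4*y**2 + y → -2*x + 1/11*y**3 + 85/22*y**2 + y
  leading term x: subtract (-2/11)·f_2 from -2*x + 1/11*y**3 + 85/22*y**2 + y → 1/11*y**3 + 7/2*y**2 + 17/11*y
  leading term y**3: no divisor's leading term divides it; move 1/11*y**3 to the remainder.
  leading term y**2: no divisor's leading term divides it; move 7/2*y**2 to the remainder.
  leading term y: no divisor's leading term divides it; move 17/11*y to the remainder.
  remainder 1/11*y**3 + 7/2*y**2 + 17/11*y ≠ 0; add h_5 = 1/11*y**3 + 7/2*y**2 + 17/11*y to the basis.

S(f_2,f_3): lcm = x. S = -2/11*y**2 + 17/22*y.
  leading term y**2: no divisor's leading term divides it; move -2/11*y**2 to the remainder.
  leading term y: no divisor's leading term divides it; move 17/22*y to the remainder.
  remainder -2/11*y**2 + 17/22*y ≠ 0; add h_6 = -2/11*y**2 + 17/22*y to the basis.

S(h_4,h_5): lcm = y**4. S = -83/2*y**3 + 381/4*y**2 + 187/4*y.
  leading term y**3: subtract (-913/2)·h_5 from -83/2*y**3 + 381/4*y**2 + 187/4*y → 1693*y**2 + 3009/4*y
  leading term y**2: subtract (-18623/2)·h_6 from 1693*y**2 + 3009/4*y → 15895/2*y
  leading term y: no divisor's leading term divides it; move 15895/2*y to the remainder.
  remainder 15895/2*y ≠ 0; add h_7 = 15895/2*y to the basis.

The other S-polynomials (S(f_1,h_4), S(f_2,h_4), S(f_3,h_4), S(f_1,h_5), S(f_2,h_5), S(f_3,h_5), S(f_1,h_6), S(f_2,h_6), S(f_3,h_6), S(h_4,h_6), S(h_5,h_6), S(f_1,h_7), S(f_2,h_7), S(f_3,h_7), S(h_4,h_7), S(h_5,h_7), S(h_6,h_7)) all reduce to 0 modulo the current basis, so we have a Gröbner basis.
Inter-reduce: drop elements whose leading term is divisible by another's, tail-reduce, and make monic.
Reduced Gröbner basis: {x, y}.

Since the basis is lex-ordered, y is univariate in y. Its roots are {0}. Back-substituting each root into the other basis elements fixes the other coordinates.
  y = 0: the earlier basis element becomes x = 0, giving x = 0 — point (0, 0).

{(0, 0)}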